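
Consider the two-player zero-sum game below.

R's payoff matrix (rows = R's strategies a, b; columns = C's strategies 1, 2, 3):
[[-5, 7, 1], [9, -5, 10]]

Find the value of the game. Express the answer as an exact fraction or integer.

Column 3 is strictly dominated by 1 for C (it gives R more in every row).
The remaining 2×2 game on (a, b) × (1, 2) has no saddle point. Let R play a with probability p; indifference gives −5p + 9(1−p) = 7p − 5(1−p), so p = 7/13.
Similarly C's optimal q on 1 is 6/13, and the value is -5·(6/13) + (7)·(7/13) = 19/13.

19/13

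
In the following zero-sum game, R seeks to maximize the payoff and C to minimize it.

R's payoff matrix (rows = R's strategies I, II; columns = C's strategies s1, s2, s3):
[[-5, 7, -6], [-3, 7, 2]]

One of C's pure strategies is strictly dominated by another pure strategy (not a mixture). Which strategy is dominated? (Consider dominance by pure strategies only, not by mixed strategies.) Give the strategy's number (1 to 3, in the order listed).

C prefers columns that give R less. Compare s2 with s1: -5 < 7, -3 < 7.
So s1 strictly dominates s2 for C; s2 is strictly dominated.

2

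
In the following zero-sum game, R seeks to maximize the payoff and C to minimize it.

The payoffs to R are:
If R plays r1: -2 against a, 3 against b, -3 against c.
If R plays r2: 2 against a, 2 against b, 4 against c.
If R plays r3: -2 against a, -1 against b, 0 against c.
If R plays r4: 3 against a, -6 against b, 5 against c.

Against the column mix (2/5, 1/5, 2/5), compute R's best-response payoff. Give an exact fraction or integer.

14/5

r1: (-2)·(2/5) + (3)·(1/5) + (-3)·(2/5) = -7/5.
r2: (2)·(2/5) + (2)·(1/5) + (4)·(2/5) = 14/5.
r3: (-2)·(2/5) + (-1)·(1/5) + (0)·(2/5) = -1.
r4: (3)·(2/5) + (-6)·(1/5) + (5)·(2/5) = 2.
The best pure response is r2 with expected payoff 14/5.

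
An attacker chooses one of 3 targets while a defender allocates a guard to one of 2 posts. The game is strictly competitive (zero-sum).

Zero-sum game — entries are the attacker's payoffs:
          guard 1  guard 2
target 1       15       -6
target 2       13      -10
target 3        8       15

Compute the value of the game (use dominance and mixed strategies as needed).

Row target 2 is strictly dominated by row target 1, so the attacker never plays it.
The remaining 2×2 game on (target 1, target 3) × (guard 1, guard 2) has no saddle point. Let the attacker play target 1 with probability p; indifference gives 15p + 8(1−p) = −6p + 15(1−p), so p = 1/4.
Similarly the defender's optimal q on guard 1 is 3/4, and the value is 15·(3/4) + (-6)·(1/4) = 39/4.

39/4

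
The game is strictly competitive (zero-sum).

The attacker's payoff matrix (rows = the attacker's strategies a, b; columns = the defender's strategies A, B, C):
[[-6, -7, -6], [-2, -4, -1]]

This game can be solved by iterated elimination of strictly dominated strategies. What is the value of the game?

Row a is strictly dominated by row b (-2>-6, -4>-7, -1>-6); eliminate a.
Column A is strictly dominated by B for the defender (-4<-2); eliminate A.
Column C is strictly dominated by B for the defender (-4<-1); eliminate C.
Only (b, B) remains, with payoff -4.

-4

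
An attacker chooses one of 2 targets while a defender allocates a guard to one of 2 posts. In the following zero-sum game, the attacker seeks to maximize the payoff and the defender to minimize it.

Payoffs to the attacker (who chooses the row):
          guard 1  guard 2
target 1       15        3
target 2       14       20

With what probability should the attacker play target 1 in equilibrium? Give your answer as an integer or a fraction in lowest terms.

1/3

Row minima are 3 and 14, so the attacker's maximin is 14; column maxima are 15 and 20, so the defender's minimax is 15. These differ, so the equilibrium is in mixed strategies.
Let the attacker play target 1 with probability p. The defender is indifferent when 15p + 14(1−p) = 3p + 20(1−p), giving p = 1/3.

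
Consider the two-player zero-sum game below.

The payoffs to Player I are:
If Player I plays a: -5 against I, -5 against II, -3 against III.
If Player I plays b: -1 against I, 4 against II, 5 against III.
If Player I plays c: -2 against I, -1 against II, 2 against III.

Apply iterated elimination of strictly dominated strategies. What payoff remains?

Row a is strictly dominated by row b (-1>-5, 4>-5, 5>-3); eliminate a.
Column II is strictly dominated by I for Player II (-1<4, -2<-1); eliminate II.
Row c is strictly dominated by row b (-1>-2, 5>2); eliminate c.
Column III is strictly dominated by I for Player II (-1<5); eliminate III.
Only (b, I) remains, with payoff -1.

-1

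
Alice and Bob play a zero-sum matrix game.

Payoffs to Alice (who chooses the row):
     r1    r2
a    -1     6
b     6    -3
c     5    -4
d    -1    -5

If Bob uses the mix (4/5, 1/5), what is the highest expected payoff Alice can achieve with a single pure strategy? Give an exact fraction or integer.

21/5

a: (-1)·(4/5) + (6)·(1/5) = 2/5.
b: (6)·(4/5) + (-3)·(1/5) = 21/5.
c: (5)·(4/5) + (-4)·(1/5) = 16/5.
d: (-1)·(4/5) + (-5)·(1/5) = -9/5.
The best pure response is b with expected payoff 21/5.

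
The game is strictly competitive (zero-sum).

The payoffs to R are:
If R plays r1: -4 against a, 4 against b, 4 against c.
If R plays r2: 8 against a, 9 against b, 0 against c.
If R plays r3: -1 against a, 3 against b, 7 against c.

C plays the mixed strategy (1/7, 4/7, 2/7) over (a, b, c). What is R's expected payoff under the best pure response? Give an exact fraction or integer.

r1: (-4)·(1/7) + (4)·(4/7) + (4)·(2/7) = 20/7.
r2: (8)·(1/7) + (9)·(4/7) + (0)·(2/7) = 44/7.
r3: (-1)·(1/7) + (3)·(4/7) + (7)·(2/7) = 25/7.
The best pure response is r2 with expected payoff 44/7.

44/7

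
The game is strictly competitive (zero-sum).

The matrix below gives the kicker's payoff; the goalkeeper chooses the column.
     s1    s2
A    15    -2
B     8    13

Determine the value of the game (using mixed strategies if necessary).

211/22

Row minima are -2 and 8, so the kicker's maximin is 8; column maxima are 15 and 13, so the goalkeeper's minimax is 13. These differ, so the equilibrium is in mixed strategies.
Let the kicker play A with probability p. The goalkeeper is indifferent when 15p + 8(1−p) = −2p + 13(1−p), giving p = 5/22.
Let the goalkeeper play s1 with probability q. The kicker is indifferent when 15q − 2(1−q) = 8q + 13(1−q), giving q = 15/22.
The value is 15·(15/22) + (-2)·(7/22) = 211/22.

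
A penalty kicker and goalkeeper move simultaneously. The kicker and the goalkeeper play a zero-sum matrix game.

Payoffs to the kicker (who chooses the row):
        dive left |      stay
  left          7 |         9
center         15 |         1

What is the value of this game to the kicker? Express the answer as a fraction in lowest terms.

8

Row minima are 7 and 1, so the kicker's maximin is 7; column maxima are 15 and 9, so the goalkeeper's minimax is 9. These differ, so the equilibrium is in mixed strategies.
Let the kicker play left with probability p. The goalkeeper is indifferent when 7p + 15(1−p) = 9p + (1−p), giving p = 7/8.
Let the goalkeeper play dive left with probability q. The kicker is indifferent when 7q + 9(1−q) = 15q + (1−q), giving q = 1/2.
The value is 7·(1/2) + (9)·(1/2) = 8.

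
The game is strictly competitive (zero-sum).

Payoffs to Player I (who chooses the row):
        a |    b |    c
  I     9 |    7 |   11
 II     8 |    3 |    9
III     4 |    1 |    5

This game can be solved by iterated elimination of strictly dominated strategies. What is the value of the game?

7

Row III is strictly dominated by row I (9>4, 7>1, 11>5); eliminate III.
Row II is strictly dominated by row I (9>8, 7>3, 11>9); eliminate II.
Column a is strictly dominated by b for Player II (7<9); eliminate a.
Column c is strictly dominated by b for Player II (7<11); eliminate c.
Only (I, b) remains, with payoff 7.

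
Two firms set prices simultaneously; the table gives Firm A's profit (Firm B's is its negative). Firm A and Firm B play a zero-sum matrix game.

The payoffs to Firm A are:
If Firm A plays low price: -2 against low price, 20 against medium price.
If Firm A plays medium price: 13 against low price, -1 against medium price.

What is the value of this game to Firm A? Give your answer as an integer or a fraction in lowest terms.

Row minima are -2 and -1, so Firm A's maximin is -1; column maxima are 13 and 20, so Firm B's minimax is 13. These differ, so the equilibrium is in mixed strategies.
Let Firm A play low price with probability p. Firm B is indifferent when −2p + 13(1−p) = 20p − (1−p), giving p = 7/18.
Let Firm B play low price with probability q. Firm A is indifferent when −2q + 20(1−q) = 13q − (1−q), giving q = 7/12.
The value is -2·(7/12) + (20)·(5/12) = 43/6.

43/6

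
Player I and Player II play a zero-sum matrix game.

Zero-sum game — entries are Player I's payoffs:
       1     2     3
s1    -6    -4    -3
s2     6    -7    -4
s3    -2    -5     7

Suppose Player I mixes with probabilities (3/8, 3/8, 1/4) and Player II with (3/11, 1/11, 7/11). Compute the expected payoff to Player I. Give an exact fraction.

-13/11

Against (3/11, 1/11, 7/11), each row's expected payoff is s1: -43/11; s2: -17/11; s3: 38/11.
Taking the (3/8, 3/8, 1/4)-weighted average: (3/8)·(-43/11) + (3/8)·(-17/11) + (1/4)·(38/11) = -13/11.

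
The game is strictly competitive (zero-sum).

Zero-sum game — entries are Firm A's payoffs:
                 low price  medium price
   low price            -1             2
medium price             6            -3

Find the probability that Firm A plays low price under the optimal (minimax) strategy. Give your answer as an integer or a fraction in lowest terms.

3/4

Row minima are -1 and -3, so Firm A's maximin is -1; column maxima are 6 and 2, so Firm B's minimax is 2. These differ, so the equilibrium is in mixed strategies.
Let Firm A play low price with probability p. Firm B is indifferent when −p + 6(1−p) = 2p − 3(1−p), giving p = 3/4.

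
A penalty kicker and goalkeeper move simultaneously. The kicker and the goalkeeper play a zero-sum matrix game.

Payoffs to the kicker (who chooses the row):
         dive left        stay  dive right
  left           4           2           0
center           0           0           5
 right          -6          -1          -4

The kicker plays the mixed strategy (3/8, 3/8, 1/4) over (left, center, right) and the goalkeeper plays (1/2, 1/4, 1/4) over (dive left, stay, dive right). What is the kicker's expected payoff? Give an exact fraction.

11/32

Against (1/2, 1/4, 1/4), each row's expected payoff is left: 5/2; center: 5/4; right: -17/4.
Taking the (3/8, 3/8, 1/4)-weighted average: (3/8)·(5/2) + (3/8)·(5/4) + (1/4)·(-17/4) = 11/32.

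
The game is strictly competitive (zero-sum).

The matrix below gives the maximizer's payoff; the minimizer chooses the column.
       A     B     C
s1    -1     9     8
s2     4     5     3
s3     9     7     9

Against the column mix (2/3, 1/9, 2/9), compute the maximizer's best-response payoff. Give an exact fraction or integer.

s1: (-1)·(2/3) + (9)·(1/9) + (8)·(2/9) = 19/9.
s2: (4)·(2/3) + (5)·(1/9) + (3)·(2/9) = 35/9.
s3: (9)·(2/3) + (7)·(1/9) + (9)·(2/9) = 79/9.
The best pure response is s3 with expected payoff 79/9.

79/9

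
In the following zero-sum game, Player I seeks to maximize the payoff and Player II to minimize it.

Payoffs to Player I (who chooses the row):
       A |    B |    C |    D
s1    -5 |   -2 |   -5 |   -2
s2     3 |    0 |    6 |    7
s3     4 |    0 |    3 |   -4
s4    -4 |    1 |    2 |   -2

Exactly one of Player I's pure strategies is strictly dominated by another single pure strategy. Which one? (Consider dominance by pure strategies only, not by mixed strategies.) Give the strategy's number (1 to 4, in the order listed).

1

Compare s1 with s2: 3 > -5, 0 > -2, 6 > -5, 7 > -2.
So s2 strictly dominates s1 for Player I; s1 is strictly dominated.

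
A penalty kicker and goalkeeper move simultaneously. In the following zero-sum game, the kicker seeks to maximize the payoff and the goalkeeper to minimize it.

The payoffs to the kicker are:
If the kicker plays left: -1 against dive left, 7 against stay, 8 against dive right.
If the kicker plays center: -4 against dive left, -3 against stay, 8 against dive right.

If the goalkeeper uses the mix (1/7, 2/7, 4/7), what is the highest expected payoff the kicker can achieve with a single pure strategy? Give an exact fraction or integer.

left: (-1)·(1/7) + (7)·(2/7) + (8)·(4/7) = 45/7.
center: (-4)·(1/7) + (-3)·(2/7) + (8)·(4/7) = 22/7.
The best pure response is left with expected payoff 45/7.

45/7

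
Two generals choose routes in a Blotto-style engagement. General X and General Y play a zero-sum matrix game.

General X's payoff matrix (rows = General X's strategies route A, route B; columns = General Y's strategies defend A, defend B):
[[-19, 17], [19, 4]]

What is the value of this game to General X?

Row minima are -19 and 4, so General X's maximin is 4; column maxima are 19 and 17, so General Y's minimax is 17. These differ, so the equilibrium is in mixed strategies.
Let General X play route A with probability p. General Y is indifferent when −19p + 19(1−p) = 17p + 4(1−p), giving p = 5/17.
Let General Y play defend A with probability q. General X is indifferent when −19q + 17(1−q) = 19q + 4(1−q), giving q = 13/51.
The value is -19·(13/51) + (17)·(38/51) = 133/17.

133/17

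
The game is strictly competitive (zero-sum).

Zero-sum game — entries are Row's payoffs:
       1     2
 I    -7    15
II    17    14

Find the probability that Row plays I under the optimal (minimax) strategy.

Row minima are -7 and 14, so Row's maximin is 14; column maxima are 17 and 15, so Column's minimax is 15. These differ, so the equilibrium is in mixed strategies.
Let Row play I with probability p. Column is indifferent when −7p + 17(1−p) = 15p + 14(1−p), giving p = 3/25.

3/25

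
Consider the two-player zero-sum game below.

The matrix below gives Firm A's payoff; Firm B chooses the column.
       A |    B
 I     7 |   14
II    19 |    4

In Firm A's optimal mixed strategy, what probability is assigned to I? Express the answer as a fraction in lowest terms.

Row minima are 7 and 4, so Firm A's maximin is 7; column maxima are 19 and 14, so Firm B's minimax is 14. These differ, so the equilibrium is in mixed strategies.
Let Firm A play I with probability p. Firm B is indifferent when 7p + 19(1−p) = 14p + 4(1−p), giving p = 15/22.

15/22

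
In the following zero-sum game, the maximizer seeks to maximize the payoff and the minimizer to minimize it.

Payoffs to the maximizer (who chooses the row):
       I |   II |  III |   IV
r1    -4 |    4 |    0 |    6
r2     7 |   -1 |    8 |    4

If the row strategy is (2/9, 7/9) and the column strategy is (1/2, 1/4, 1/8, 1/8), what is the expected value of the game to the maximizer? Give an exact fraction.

131/36

Against (1/2, 1/4, 1/8, 1/8), each row's expected payoff is r1: -1/4; r2: 19/4.
Taking the (2/9, 7/9)-weighted average: (2/9)·(-1/4) + (7/9)·(19/4) = 131/36.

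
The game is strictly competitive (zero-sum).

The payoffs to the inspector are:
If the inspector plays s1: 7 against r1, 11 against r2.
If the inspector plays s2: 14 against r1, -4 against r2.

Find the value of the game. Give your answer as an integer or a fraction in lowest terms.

Row minima are 7 and -4, so the inspector's maximin is 7; column maxima are 14 and 11, so the inspectee's minimax is 11. These differ, so the equilibrium is in mixed strategies.
Let the inspector play s1 with probability p. The inspectee is indifferent when 7p + 14(1−p) = 11p − 4(1−p), giving p = 9/11.
Let the inspectee play r1 with probability q. The inspector is indifferent when 7q + 11(1−q) = 14q − 4(1−q), giving q = 15/22.
The value is 7·(15/22) + (11)·(7/22) = 91/11.

91/11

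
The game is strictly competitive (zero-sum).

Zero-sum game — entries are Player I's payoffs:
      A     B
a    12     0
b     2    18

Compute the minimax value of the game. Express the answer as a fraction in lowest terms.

Row minima are 0 and 2, so Player I's maximin is 2; column maxima are 12 and 18, so Player II's minimax is 12. These differ, so the equilibrium is in mixed strategies.
Let Player I play a with probability p. Player II is indifferent when 12p + 2(1−p) = 18(1−p), giving p = 4/7.
Let Player II play A with probability q. Player I is indifferent when 12q = 2q + 18(1−q), giving q = 9/14.
The value is 12·(9/14) + (0)·(5/14) = 54/7.

54/7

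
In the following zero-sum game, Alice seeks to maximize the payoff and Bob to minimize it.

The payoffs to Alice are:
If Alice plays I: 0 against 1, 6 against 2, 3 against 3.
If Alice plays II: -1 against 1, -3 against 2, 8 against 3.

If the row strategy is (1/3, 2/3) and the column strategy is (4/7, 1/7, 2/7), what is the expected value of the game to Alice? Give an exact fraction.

Against (4/7, 1/7, 2/7), each row's expected payoff is I: 12/7; II: 9/7.
Taking the (1/3, 2/3)-weighted average: (1/3)·(12/7) + (2/3)·(9/7) = 10/7.

10/7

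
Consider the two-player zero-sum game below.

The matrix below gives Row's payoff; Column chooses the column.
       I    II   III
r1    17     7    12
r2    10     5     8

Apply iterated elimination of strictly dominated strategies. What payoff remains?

Column III is strictly dominated by II for Column (7<12, 5<8); eliminate III.
Row r2 is strictly dominated by row r1 (17>10, 7>5); eliminate r2.
Column I is strictly dominated by II for Column (7<17); eliminate I.
Only (r1, II) remains, with payoff 7.

7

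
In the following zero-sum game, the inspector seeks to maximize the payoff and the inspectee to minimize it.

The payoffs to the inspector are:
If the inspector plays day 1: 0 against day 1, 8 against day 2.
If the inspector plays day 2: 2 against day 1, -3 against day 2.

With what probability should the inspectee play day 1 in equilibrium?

11/13

Row minima are 0 and -3, so the inspector's maximin is 0; column maxima are 2 and 8, so the inspectee's minimax is 2. These differ, so the equilibrium is in mixed strategies.
Let the inspectee play day 1 with probability q. The inspector is indifferent when 8(1−q) = 2q − 3(1−q), giving q = 11/13.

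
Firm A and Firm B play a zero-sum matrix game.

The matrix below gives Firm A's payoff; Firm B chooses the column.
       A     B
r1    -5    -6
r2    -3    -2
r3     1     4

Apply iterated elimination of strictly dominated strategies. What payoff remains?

1

Row r1 is strictly dominated by row r2 (-3>-5, -2>-6); eliminate r1.
Column B is strictly dominated by A for Firm B (-3<-2, 1<4); eliminate B.
Row r2 is strictly dominated by row r3 (1>-3); eliminate r2.
Only (r3, A) remains, with payoff 1.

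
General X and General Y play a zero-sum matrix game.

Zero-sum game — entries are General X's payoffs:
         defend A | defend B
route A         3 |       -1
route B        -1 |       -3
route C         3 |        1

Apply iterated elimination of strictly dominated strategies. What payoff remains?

Column defend A is strictly dominated by defend B for General Y (-1<3, -3<-1, 1<3); eliminate defend A.
Row route A is strictly dominated by row route C (1>-1); eliminate route A.
Row route B is strictly dominated by row route C (1>-3); eliminate route B.
Only (route C, defend B) remains, with payoff 1.

1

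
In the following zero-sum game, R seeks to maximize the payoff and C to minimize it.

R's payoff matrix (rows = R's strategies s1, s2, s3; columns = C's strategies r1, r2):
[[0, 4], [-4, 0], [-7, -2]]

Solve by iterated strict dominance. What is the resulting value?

0

Column r2 is strictly dominated by r1 for C (0<4, -4<0, -7<-2); eliminate r2.
Row s2 is strictly dominated by row s1 (0>-4); eliminate s2.
Row s3 is strictly dominated by row s1 (0>-7); eliminate s3.
Only (s1, r1) remains, with payoff 0.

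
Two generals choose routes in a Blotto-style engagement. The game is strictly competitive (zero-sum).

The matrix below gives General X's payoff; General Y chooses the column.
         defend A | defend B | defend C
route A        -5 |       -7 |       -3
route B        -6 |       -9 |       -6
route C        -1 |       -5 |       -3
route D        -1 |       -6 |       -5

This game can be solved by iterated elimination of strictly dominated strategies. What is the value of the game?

-5

Column defend A is strictly dominated by defend B for General Y (-7<-5, -9<-6, -5<-1, -6<-1); eliminate defend A.
Column defend C is strictly dominated by defend B for General Y (-7<-3, -9<-6, -5<-3, -6<-5); eliminate defend C.
Row route D is strictly dominated by row route C (-5>-6); eliminate route D.
Row route A is strictly dominated by row route C (-5>-7); eliminate route A.
Row route B is strictly dominated by row route C (-5>-9); eliminate route B.
Only (route C, defend B) remains, with payoff -5.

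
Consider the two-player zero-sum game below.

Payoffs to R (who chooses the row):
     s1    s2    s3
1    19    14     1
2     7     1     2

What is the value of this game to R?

27/14

Column s1 is strictly dominated by s2 for C (it gives R more in every row).
The remaining 2×2 game on (1, 2) × (s2, s3) has no saddle point. Let R play 1 with probability p; indifference gives 14p + (1−p) = p + 2(1−p), so p = 1/14.
Similarly C's optimal q on s2 is 1/14, and the value is 14·(1/14) + (1)·(13/14) = 27/14.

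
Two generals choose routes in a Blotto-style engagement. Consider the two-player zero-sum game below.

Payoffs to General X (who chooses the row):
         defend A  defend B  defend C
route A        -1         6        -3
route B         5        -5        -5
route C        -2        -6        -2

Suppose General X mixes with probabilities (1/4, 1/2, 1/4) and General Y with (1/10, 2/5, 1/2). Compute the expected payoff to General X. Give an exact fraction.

Against (1/10, 2/5, 1/2), each row's expected payoff is route A: 4/5; route B: -4; route C: -18/5.
Taking the (1/4, 1/2, 1/4)-weighted average: (1/4)·(4/5) + (1/2)·(-4) + (1/4)·(-18/5) = -27/10.

-27/10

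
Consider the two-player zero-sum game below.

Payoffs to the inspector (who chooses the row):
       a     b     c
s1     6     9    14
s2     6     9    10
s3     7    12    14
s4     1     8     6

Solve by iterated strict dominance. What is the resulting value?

7

Row s2 is strictly dominated by row s3 (7>6, 12>9, 14>10); eliminate s2.
Row s4 is strictly dominated by row s1 (6>1, 9>8, 14>6); eliminate s4.
Column c is strictly dominated by a for the inspectee (6<14, 7<14); eliminate c.
Row s1 is strictly dominated by row s3 (7>6, 12>9); eliminate s1.
Column b is strictly dominated by a for the inspectee (7<12); eliminate b.
Only (s3, a) remains, with payoff 7.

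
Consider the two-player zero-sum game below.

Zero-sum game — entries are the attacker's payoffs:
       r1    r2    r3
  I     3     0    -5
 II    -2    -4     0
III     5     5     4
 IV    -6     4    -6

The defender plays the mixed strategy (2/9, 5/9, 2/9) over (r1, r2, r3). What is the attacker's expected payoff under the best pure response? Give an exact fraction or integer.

I: (3)·(2/9) + (0)·(5/9) + (-5)·(2/9) = -4/9.
II: (-2)·(2/9) + (-4)·(5/9) + (0)·(2/9) = -8/3.
III: (5)·(2/9) + (5)·(5/9) + (4)·(2/9) = 43/9.
IV: (-6)·(2/9) + (4)·(5/9) + (-6)·(2/9) = -4/9.
The best pure response is III with expected payoff 43/9.

43/9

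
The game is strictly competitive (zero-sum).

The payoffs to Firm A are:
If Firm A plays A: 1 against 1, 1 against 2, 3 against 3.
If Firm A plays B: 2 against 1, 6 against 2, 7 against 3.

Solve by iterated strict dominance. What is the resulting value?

Row A is strictly dominated by row B (2>1, 6>1, 7>3); eliminate A.
Column 2 is strictly dominated by 1 for Firm B (2<6); eliminate 2.
Column 3 is strictly dominated by 1 for Firm B (2<7); eliminate 3.
Only (B, 1) remains, with payoff 2.

2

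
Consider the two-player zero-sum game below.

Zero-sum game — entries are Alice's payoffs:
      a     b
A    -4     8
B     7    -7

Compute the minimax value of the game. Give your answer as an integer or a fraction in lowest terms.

14/13

Row minima are -4 and -7, so Alice's maximin is -4; column maxima are 7 and 8, so Bob's minimax is 7. These differ, so the equilibrium is in mixed strategies.
Let Alice play A with probability p. Bob is indifferent when −4p + 7(1−p) = 8p − 7(1−p), giving p = 7/13.
Let Bob play a with probability q. Alice is indifferent when −4q + 8(1−q) = 7q − 7(1−q), giving q = 15/26.
The value is -4·(15/26) + (8)·(11/26) = 14/13.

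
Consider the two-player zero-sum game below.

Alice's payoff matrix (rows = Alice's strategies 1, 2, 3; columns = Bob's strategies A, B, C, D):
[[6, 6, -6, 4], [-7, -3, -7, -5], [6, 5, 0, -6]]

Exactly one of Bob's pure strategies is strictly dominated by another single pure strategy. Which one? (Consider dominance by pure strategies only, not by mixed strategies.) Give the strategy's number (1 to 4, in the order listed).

2

Bob prefers columns that give Alice less. Compare B with C: -6 < 6, -7 < -3, 0 < 5.
So C strictly dominates B for Bob; B is strictly dominated.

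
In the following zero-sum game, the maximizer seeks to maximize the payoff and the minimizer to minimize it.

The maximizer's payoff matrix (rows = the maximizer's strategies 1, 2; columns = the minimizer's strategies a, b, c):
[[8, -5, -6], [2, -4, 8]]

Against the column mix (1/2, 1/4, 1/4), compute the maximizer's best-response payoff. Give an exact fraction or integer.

1: (8)·(1/2) + (-5)·(1/4) + (-6)·(1/4) = 5/4.
2: (2)·(1/2) + (-4)·(1/4) + (8)·(1/4) = 2.
The best pure response is 2 with expected payoff 2.

2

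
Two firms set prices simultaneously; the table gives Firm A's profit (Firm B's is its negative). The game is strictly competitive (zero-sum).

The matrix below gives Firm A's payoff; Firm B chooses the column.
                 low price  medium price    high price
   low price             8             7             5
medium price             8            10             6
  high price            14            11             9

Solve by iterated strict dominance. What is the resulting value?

Row medium price is strictly dominated by row high price (14>8, 11>10, 9>6); eliminate medium price.
Column low price is strictly dominated by medium price for Firm B (7<8, 11<14); eliminate low price.
Column medium price is strictly dominated by high price for Firm B (5<7, 9<11); eliminate medium price.
Row low price is strictly dominated by row high price (9>5); eliminate low price.
Only (high price, high price) remains, with payoff 9.

9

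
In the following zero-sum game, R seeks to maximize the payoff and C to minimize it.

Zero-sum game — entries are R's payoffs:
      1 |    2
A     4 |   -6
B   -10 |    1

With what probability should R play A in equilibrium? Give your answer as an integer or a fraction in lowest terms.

11/21

Row minima are -6 and -10, so R's maximin is -6; column maxima are 4 and 1, so C's minimax is 1. These differ, so the equilibrium is in mixed strategies.
Let R play A with probability p. C is indifferent when 4p − 10(1−p) = −6p + (1−p), giving p = 11/21.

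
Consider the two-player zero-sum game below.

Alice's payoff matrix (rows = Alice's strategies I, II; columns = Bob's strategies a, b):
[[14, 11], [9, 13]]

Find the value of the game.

83/7

Row minima are 11 and 9, so Alice's maximin is 11; column maxima are 14 and 13, so Bob's minimax is 13. These differ, so the equilibrium is in mixed strategies.
Let Alice play I with probability p. Bob is indifferent when 14p + 9(1−p) = 11p + 13(1−p), giving p = 4/7.
Let Bob play a with probability q. Alice is indifferent when 14q + 11(1−q) = 9q + 13(1−q), giving q = 2/7.
The value is 14·(2/7) + (11)·(5/7) = 83/7.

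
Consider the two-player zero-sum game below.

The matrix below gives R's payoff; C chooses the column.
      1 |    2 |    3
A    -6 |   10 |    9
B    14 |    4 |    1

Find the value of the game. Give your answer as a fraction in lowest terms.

33/7

Column 2 is strictly dominated by 3 for C (it gives R more in every row).
The remaining 2×2 game on (A, B) × (1, 3) has no saddle point. Let R play A with probability p; indifference gives −6p + 14(1−p) = 9p + (1−p), so p = 13/28.
Similarly C's optimal q on 1 is 2/7, and the value is -6·(2/7) + (9)·(5/7) = 33/7.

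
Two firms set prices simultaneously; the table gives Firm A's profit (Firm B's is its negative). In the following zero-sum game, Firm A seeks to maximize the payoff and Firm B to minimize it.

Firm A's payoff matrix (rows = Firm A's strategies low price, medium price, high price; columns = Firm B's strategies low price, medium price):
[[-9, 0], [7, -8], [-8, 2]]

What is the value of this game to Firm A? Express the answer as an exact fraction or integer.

-2

Row low price is strictly dominated by row high price, so Firm A never plays it.
The remaining 2×2 game on (medium price, high price) × (low price, medium price) has no saddle point. Let Firm A play medium price with probability p; indifference gives 7p − 8(1−p) = −8p + 2(1−p), so p = 2/5.
Similarly Firm B's optimal q on low price is 2/5, and the value is 7·(2/5) + (-8)·(3/5) = -2.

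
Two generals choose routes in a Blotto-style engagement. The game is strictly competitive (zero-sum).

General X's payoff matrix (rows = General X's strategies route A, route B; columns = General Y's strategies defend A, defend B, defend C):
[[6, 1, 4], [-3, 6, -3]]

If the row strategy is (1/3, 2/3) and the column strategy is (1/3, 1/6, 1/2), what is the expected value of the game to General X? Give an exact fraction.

Against (1/3, 1/6, 1/2), each row's expected payoff is route A: 25/6; route B: -3/2.
Taking the (1/3, 2/3)-weighted average: (1/3)·(25/6) + (2/3)·(-3/2) = 7/18.

7/18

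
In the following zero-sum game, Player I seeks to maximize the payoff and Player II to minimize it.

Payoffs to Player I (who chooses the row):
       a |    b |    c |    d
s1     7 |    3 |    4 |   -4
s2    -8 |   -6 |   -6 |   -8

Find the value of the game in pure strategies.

-4

Row minima: -4, -8 → Player I's maximin is -4.
Column maxima: 7, 3, 4, -4 → Player II's minimax is -4.
They coincide at (s1, d), so the value is -4.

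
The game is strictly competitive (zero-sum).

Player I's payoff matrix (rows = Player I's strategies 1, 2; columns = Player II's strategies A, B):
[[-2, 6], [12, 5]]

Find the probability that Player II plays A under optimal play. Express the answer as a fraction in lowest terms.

1/15

Row minima are -2 and 5, so Player I's maximin is 5; column maxima are 12 and 6, so Player II's minimax is 6. These differ, so the equilibrium is in mixed strategies.
Let Player II play A with probability q. Player I is indifferent when −2q + 6(1−q) = 12q + 5(1−q), giving q = 1/15.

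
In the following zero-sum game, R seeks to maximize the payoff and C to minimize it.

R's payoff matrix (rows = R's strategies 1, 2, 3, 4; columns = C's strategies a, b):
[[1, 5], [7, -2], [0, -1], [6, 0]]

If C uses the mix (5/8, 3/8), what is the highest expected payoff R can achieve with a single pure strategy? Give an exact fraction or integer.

1: (1)·(5/8) + (5)·(3/8) = 5/2.
2: (7)·(5/8) + (-2)·(3/8) = 29/8.
3: (0)·(5/8) + (-1)·(3/8) = -3/8.
4: (6)·(5/8) + (0)·(3/8) = 15/4.
The best pure response is 4 with expected payoff 15/4.

15/4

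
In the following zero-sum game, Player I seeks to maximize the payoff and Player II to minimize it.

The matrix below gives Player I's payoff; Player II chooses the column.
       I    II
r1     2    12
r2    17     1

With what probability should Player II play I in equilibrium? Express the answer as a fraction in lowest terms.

11/26

Row minima are 2 and 1, so Player I's maximin is 2; column maxima are 17 and 12, so Player II's minimax is 12. These differ, so the equilibrium is in mixed strategies.
Let Player II play I with probability q. Player I is indifferent when 2q + 12(1−q) = 17q + (1−q), giving q = 11/26.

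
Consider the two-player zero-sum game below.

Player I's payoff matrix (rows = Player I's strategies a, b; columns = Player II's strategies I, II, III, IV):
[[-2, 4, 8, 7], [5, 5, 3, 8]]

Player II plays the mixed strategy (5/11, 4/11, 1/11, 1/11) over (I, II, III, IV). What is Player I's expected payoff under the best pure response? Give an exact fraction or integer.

a: (-2)·(5/11) + (4)·(4/11) + (8)·(1/11) + (7)·(1/11) = 21/11.
b: (5)·(5/11) + (5)·(4/11) + (3)·(1/11) + (8)·(1/11) = 56/11.
The best pure response is b with expected payoff 56/11.

56/11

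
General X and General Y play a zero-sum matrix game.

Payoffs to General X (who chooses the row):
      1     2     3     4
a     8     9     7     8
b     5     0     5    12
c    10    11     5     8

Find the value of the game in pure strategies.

Row minima: 7, 0, 5 → General X's maximin is 7.
Column maxima: 10, 11, 7, 12 → General Y's minimax is 7.
They coincide at (a, 3), so the value is 7.

7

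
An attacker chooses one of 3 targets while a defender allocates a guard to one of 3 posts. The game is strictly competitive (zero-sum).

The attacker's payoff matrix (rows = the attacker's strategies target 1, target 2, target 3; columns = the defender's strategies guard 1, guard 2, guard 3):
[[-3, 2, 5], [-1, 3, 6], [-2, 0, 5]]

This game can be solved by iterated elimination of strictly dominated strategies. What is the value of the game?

Column guard 3 is strictly dominated by guard 1 for the defender (-3<5, -1<6, -2<5); eliminate guard 3.
Row target 1 is strictly dominated by row target 2 (-1>-3, 3>2); eliminate target 1.
Column guard 2 is strictly dominated by guard 1 for the defender (-1<3, -2<0); eliminate guard 2.
Row target 3 is strictly dominated by row target 2 (-1>-2); eliminate target 3.
Only (target 2, guard 1) remains, with payoff -1.

-1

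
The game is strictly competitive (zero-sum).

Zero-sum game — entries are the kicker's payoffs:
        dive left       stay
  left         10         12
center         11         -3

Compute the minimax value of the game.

Row minima are 10 and -3, so the kicker's maximin is 10; column maxima are 11 and 12, so the goalkeeper's minimax is 11. These differ, so the equilibrium is in mixed strategies.
Let the kicker play left with probability p. The goalkeeper is indifferent when 10p + 11(1−p) = 12p − 3(1−p), giving p = 7/8.
Let the goalkeeper play dive left with probability q. The kicker is indifferent when 10q + 12(1−q) = 11q − 3(1−q), giving q = 15/16.
The value is 10·(15/16) + (12)·(1/16) = 81/8.

81/8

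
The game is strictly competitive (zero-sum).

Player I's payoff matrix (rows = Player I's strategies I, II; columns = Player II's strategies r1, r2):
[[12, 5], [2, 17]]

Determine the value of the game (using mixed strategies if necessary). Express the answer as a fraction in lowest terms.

97/11

Row minima are 5 and 2, so Player I's maximin is 5; column maxima are 12 and 17, so Player II's minimax is 12. These differ, so the equilibrium is in mixed strategies.
Let Player I play I with probability p. Player II is indifferent when 12p + 2(1−p) = 5p + 17(1−p), giving p = 15/22.
Let Player II play r1 with probability q. Player I is indifferent when 12q + 5(1−q) = 2q + 17(1−q), giving q = 6/11.
The value is 12·(6/11) + (5)·(5/11) = 97/11.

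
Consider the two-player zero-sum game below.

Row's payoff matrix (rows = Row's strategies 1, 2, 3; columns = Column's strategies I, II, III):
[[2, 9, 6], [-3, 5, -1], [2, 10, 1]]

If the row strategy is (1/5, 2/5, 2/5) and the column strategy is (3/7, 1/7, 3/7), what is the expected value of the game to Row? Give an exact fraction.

Against (3/7, 1/7, 3/7), each row's expected payoff is 1: 33/7; 2: -1; 3: 19/7.
Taking the (1/5, 2/5, 2/5)-weighted average: (1/5)·(33/7) + (2/5)·(-1) + (2/5)·(19/7) = 57/35.

57/35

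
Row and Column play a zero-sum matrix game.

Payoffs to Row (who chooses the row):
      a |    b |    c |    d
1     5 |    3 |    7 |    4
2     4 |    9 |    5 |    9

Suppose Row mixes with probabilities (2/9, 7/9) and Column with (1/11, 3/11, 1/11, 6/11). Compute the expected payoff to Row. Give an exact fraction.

80/11

Against (1/11, 3/11, 1/11, 6/11), each row's expected payoff is 1: 45/11; 2: 90/11.
Taking the (2/9, 7/9)-weighted average: (2/9)·(45/11) + (7/9)·(90/11) = 80/11.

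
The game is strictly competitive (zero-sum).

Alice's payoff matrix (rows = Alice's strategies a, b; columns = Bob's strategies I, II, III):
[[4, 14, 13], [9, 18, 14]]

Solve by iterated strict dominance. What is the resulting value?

Row a is strictly dominated by row b (9>4, 18>14, 14>13); eliminate a.
Column III is strictly dominated by I for Bob (9<14); eliminate III.
Column II is strictly dominated by I for Bob (9<18); eliminate II.
Only (b, I) remains, with payoff 9.

9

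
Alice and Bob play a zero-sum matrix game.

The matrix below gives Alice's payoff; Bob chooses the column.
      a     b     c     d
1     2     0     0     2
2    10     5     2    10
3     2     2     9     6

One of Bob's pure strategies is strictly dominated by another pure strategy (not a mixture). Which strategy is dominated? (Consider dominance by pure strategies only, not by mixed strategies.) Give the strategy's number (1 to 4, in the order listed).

Bob prefers columns that give Alice less. Compare d with b: 0 < 2, 5 < 10, 2 < 6.
So b strictly dominates d for Bob; d is strictly dominated.

4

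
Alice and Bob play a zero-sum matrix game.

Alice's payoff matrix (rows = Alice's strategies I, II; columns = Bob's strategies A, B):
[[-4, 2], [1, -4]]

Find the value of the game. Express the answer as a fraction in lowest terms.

-14/11

Row minima are -4 and -4, so Alice's maximin is -4; column maxima are 1 and 2, so Bob's minimax is 1. These differ, so the equilibrium is in mixed strategies.
Let Alice play I with probability p. Bob is indifferent when −4p + (1−p) = 2p − 4(1−p), giving p = 5/11.
Let Bob play A with probability q. Alice is indifferent when −4q + 2(1−q) = q − 4(1−q), giving q = 6/11.
The value is -4·(6/11) + (2)·(5/11) = -14/11.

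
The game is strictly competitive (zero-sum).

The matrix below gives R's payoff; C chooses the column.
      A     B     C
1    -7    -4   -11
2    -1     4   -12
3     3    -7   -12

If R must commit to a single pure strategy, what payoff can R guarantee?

-11

The worst-case payoff for each row is 1: -11, 2: -12, 3: -12.
The best of these is -11.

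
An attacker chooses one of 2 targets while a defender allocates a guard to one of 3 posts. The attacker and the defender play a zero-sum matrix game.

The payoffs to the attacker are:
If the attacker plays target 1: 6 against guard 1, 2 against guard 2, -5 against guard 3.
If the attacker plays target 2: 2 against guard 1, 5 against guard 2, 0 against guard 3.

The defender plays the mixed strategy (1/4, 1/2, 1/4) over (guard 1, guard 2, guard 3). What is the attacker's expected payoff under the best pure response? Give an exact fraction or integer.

3

target 1: (6)·(1/4) + (2)·(1/2) + (-5)·(1/4) = 5/4.
target 2: (2)·(1/4) + (5)·(1/2) + (0)·(1/4) = 3.
The best pure response is target 2 with expected payoff 3.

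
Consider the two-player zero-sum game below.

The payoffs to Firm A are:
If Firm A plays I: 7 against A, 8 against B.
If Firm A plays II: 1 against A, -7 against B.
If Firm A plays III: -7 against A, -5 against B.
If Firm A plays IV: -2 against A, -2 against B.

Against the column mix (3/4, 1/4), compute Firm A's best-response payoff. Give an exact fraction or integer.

I: (7)·(3/4) + (8)·(1/4) = 29/4.
II: (1)·(3/4) + (-7)·(1/4) = -1.
III: (-7)·(3/4) + (-5)·(1/4) = -13/2.
IV: (-2)·(3/4) + (-2)·(1/4) = -2.
The best pure response is I with expected payoff 29/4.

29/4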